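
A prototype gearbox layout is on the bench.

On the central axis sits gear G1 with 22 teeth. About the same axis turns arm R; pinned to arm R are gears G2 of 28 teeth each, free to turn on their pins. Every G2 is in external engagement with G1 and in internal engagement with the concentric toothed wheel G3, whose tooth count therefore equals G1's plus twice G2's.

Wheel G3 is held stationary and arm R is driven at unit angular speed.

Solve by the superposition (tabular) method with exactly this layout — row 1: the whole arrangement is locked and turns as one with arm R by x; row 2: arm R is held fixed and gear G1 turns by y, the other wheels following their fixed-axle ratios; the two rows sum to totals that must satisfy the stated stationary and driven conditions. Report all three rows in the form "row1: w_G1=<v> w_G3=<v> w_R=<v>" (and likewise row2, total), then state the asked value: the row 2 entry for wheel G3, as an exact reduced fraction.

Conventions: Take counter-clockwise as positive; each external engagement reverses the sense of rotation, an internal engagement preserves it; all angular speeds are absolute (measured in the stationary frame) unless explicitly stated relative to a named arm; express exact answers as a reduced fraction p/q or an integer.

row1: w_G1=1 w_G3=1 w_R=1
row2: w_G1=39/11 w_G3=-1 w_R=0
total: w_G1=50/11 w_G3=0 w_R=1
asked value: -1

topology: planetary set — G1 22T / G2 28T / G3 78T, arm = carrier (Willis)
row 1 — lock + rotate with arm: ω_sun = ω_ring = ω_arm = x
row 2 (arm held, sun turns y): ω_ring = −(22/78)·y, ω_arm = 0
boundary: total ω_ring = x − (22/78)·y = 0 and total ω_arm = x = 1  ⇒  y = 39/11, x = 1
row 2 ring = −(22/78)·39/11 = -1
totals (row 1 + row 2): sun 1 + 39/11 = 50/11, ring 1 + (-1) = 0, arm 1 + 0 = 1
asked cell (row2, ring) = -1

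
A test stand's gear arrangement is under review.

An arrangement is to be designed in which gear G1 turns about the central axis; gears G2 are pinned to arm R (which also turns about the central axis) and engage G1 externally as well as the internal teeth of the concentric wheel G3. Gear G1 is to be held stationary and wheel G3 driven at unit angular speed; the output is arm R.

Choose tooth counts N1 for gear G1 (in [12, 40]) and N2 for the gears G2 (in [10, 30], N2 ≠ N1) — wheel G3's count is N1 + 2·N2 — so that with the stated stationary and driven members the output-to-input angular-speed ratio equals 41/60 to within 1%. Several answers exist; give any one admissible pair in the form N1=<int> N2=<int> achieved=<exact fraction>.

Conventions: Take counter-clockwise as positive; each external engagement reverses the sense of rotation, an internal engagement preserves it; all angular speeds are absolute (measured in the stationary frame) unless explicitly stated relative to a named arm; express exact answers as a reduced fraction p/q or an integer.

N1=19 N2=11 achieved=41/60

planetary set to be sized for 41/60 (Willis relation)
Willis with ω_sun = 0: ω_arm/ω_ring = N3/(N1+N3); set equal to 41/60  ⇒  N3/N1 = (41/60)/(1 − 41/60) = 41/19
N3 = N1 + 2·N2  ⇒  N2/N1 = (N3/N1 − 1)/2 = (41/19 − 1)/2 = 11/19
smallest multiple with N1 ≥ 12 and N2 ≥ 10: k = 1  ⇒  N1 = 1·19 = 19, N2 = 1·11 = 11 (N1 ≤ 40, N2 ≤ 30, N2 ≠ N1 ✓), N3 = 19 + 2·11 = 41
check: N3/(N1+N3) with N1 = 19, N3 = 41 gives 41/60; |achieved − target| = 0 ≤ 41/6000 ✓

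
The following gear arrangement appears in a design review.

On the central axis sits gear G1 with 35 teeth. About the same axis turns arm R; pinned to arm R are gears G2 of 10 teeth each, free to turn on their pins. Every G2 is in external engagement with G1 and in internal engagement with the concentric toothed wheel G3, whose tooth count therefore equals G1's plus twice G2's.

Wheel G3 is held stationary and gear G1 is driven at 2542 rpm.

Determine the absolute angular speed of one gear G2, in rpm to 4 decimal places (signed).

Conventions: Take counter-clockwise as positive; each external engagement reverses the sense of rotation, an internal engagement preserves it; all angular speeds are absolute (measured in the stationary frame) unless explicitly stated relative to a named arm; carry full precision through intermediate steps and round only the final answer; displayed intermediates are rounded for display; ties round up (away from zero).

-4448.5000 rpm

recognized (axles ride arm R): planetary set, 35/10/55 teeth
normalise by the input: solve with ω_sun = 1, then scale by 2542 rpm
ring teeth: 35 + 2·10 = 55
35(ω_sun−ω_arm) = −55(ω_ring−ω_arm),  ω_ring = 0, ω_sun = 1
35(1−ω_arm) = −55(0−ω_arm)  ⇒  90·ω_arm = 35  ⇒  ω_arm = 7/18
sun–planet mesh: 35·(1−7/18) = −10·(ω_p−ω_arm)  ⇒  ω_p−ω_arm = -77/36
ω_p = 7/18 − 77/36 = -7/4
scale: ω_p = -7/4 × 2542 rpm = -4448.5000 rpm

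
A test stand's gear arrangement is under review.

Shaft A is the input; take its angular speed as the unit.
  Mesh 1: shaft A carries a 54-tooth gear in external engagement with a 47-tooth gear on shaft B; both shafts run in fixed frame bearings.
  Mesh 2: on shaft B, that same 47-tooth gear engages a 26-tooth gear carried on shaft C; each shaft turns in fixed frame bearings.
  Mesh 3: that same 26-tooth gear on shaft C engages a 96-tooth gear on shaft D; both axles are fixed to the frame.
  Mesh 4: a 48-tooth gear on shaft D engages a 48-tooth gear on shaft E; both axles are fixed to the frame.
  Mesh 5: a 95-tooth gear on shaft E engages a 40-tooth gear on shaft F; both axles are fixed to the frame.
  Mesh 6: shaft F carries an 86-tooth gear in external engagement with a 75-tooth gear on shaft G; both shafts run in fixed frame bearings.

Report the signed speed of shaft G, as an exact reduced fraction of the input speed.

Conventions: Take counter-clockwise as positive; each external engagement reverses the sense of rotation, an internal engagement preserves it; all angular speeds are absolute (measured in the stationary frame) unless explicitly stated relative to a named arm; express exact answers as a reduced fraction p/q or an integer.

6-mesh fixed-axis compound train (all bearings frame-fixed)
mesh 1 [54T→47T]: |ω|/ω_in = 1×54/47 = 54/47, sense flips to −
mesh 2 [47T→26T]: |ω|/ω_in = (54/47)×47/26 = 27/13, sense flips to +
mesh 3 [26T→96T]: |ω|/ω_in = (27/13)×26/96 = 9/16, sense flips to −
mesh 4 [48T→48T]: |ω|/ω_in = (9/16)×48/48 = 9/16, sense flips to +
mesh 5 [95T→40T]: |ω|/ω_in = (9/16)×95/40 = 171/128, sense flips to −
mesh 6 [86T→75T]: |ω|/ω_in = (171/128)×86/75 = 2451/1600, sense flips to +
signed output speed (× input speed) = 2451/1600

2451/1600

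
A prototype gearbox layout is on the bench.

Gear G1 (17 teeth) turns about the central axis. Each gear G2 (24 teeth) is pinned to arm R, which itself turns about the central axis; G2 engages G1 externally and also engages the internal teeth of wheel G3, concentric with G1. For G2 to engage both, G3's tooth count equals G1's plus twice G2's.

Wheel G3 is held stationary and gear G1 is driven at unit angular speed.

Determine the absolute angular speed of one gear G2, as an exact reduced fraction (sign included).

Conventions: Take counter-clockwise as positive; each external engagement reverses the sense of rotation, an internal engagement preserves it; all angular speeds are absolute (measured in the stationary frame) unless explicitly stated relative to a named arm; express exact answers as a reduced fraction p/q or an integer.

topology: planetary set — G1 17T / G2 24T / G3 65T, arm = carrier (Willis)
ring teeth: 17 + 2·24 = 65
17(ω_sun−ω_arm) = −65(ω_ring−ω_arm),  ω_ring = 0, ω_sun = 1
17(1−ω_arm) = −65(0−ω_arm)  ⇒  82·ω_arm = 17  ⇒  ω_arm = 17/82
sun–planet mesh: 17·(1−17/82) = −24·(ω_p−ω_arm)  ⇒  ω_p−ω_arm = -1105/1968
ω_p = 17/82 − 1105/1968 = -17/48
exact speed ratio = -17/48

-17/48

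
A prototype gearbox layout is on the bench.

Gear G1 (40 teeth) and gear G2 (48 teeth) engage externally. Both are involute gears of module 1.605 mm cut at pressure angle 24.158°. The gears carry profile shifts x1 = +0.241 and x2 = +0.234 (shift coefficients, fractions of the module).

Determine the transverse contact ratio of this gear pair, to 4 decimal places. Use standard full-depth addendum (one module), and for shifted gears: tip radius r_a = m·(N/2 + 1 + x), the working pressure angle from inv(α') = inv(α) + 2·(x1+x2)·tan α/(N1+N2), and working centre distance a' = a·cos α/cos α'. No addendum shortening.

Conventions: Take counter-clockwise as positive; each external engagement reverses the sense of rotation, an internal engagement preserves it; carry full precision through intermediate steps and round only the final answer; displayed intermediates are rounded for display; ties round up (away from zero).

1.4997

single-mesh involute tooth geometry (40T engaging 48T at module 1.605)
base radii: r_b1 = 29.288694, r_b2 = 35.146432
tip radii: r_a1 = 34.091805, r_a2 = 40.500570
inv(α') = inv(24.158°) + 2·(+0.241+0.234)·tan α/(40+48) = 0.03174254  ⇒  α' = 25.45608°
a' = a·cos α / cos α' = 70.6200·cos 24.158°/cos 25.45608° = 71.363446
action lengths: √(r_a1²−r_b1²) = 17.447739, √(r_a2²−r_b2²) = 20.125220
base pitch p_b = π·m·cos α = 4.600657
CR = (17.447739 + 20.125220 − 71.363446·sin 25.45608°)/4.600657 = 1.499695
contact ratio ≈ 1.4997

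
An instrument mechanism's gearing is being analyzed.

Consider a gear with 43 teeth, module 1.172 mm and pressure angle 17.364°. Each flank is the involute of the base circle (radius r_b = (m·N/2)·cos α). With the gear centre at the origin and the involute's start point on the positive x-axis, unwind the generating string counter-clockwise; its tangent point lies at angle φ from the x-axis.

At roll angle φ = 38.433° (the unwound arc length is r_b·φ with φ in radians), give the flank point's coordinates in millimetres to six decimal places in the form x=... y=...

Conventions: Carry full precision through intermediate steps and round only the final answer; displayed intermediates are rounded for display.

single-mesh involute tooth geometry (43T wheel at module 1.172)
pitch radius r_p = m·N/2 = 1.172·43/2 = 25.198000
base radius r_b = r_p·cos α = 25.198000·cos 17.364° = 24.049678
roll angle φ = 38.433° = 0.67078239 rad
x = r_b·(cos φ + φ·sin φ) = 28.866666
y = r_b·(sin φ − φ·cos φ) = 2.312409

x=28.866666 y=2.312409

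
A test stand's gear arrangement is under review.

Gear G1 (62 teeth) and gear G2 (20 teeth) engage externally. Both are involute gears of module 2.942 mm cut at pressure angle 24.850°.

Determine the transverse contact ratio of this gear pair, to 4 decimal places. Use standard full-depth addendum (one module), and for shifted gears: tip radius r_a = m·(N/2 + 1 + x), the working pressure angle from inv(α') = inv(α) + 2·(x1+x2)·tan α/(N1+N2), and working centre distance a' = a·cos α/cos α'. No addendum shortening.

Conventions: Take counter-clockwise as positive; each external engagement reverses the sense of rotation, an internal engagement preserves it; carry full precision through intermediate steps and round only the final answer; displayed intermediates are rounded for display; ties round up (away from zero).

1.4883

class = single-mesh tooth geometry [involute pair 62T × 20T, m = 2.942]
base radii: r_b1 = 82.757706, r_b2 = 26.696034
tip radii: r_a1 = 94.144000, r_a2 = 32.362000
no profile shift: α' = α, a' = a
action lengths: √(r_a1²−r_b1²) = 44.880450, √(r_a2²−r_b2²) = 18.292643
base pitch p_b = π·m·cos α = 8.386807
CR = (44.880450 + 18.292643 − 120.622000·sin 24.85000°)/8.386807 = 1.488339
contact ratio ≈ 1.4883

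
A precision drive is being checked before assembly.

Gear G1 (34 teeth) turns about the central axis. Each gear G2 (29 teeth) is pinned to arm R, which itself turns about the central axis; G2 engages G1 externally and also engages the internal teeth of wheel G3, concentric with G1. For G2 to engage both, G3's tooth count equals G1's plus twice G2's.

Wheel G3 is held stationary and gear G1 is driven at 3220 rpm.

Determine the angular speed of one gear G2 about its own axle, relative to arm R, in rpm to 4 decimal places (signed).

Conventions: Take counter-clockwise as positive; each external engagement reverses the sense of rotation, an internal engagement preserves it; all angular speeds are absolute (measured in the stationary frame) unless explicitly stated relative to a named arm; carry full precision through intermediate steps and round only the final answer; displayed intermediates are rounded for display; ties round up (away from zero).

topology: planetary set — G1 34T / G2 29T / G3 92T, arm = carrier (Willis)
normalise by the input: solve with ω_sun = 1, then scale by 3220 rpm
ring teeth: 34 + 2·29 = 92
34(ω_sun−ω_arm) = −92(ω_ring−ω_arm),  ω_ring = 0, ω_sun = 1
34(1−ω_arm) = −92(0−ω_arm)  ⇒  126·ω_arm = 34  ⇒  ω_arm = 17/63
sun–planet mesh: 34·(1−17/63) = −29·(ω_p−ω_arm)  ⇒  ω_p−ω_arm = -1564/1827
scale: ω_p−ω_arm = -1564/1827 × 3220 rpm = -2756.4751 rpm

-2756.4751 rpm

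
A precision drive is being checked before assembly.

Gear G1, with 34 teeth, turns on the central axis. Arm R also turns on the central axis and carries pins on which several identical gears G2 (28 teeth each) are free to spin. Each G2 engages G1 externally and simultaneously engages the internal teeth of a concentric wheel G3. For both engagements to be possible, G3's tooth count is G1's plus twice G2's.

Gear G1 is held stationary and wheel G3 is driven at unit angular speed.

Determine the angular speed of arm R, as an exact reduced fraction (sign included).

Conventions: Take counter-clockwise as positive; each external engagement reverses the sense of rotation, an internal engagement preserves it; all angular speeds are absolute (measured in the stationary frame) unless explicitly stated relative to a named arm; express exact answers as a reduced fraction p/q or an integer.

topology: planetary set — G1 34T / G2 28T / G3 90T, arm = carrier (Willis)
ring teeth: 34 + 2·28 = 90
34(ω_sun−ω_arm) = −90(ω_ring−ω_arm),  ω_sun = 0, ω_ring = 1
34(0−ω_arm) = −90(1−ω_arm)  ⇒  124·ω_arm = 90  ⇒  ω_arm = 45/62
exact speed ratio = 45/62

45/62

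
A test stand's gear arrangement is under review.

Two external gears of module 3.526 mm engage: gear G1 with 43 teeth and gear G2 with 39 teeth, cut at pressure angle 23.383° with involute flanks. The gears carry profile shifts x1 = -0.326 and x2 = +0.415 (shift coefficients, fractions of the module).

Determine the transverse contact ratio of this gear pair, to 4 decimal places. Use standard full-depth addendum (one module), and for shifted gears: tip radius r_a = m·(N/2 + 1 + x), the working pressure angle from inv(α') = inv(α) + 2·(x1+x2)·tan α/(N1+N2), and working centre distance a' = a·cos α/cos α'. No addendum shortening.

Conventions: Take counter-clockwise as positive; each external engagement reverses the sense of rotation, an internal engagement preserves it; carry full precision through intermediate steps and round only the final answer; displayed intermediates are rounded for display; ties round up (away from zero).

recognized (one external pair, fixed centres): single-mesh tooth geometry, m = 3.526, N1 = 43, N2 = 39
base radii: r_b1 = 69.582990, r_b2 = 63.110154
tip radii: r_a1 = 78.185524, r_a2 = 73.746290
inv(α') = inv(23.383°) + 2·(-0.326+0.415)·tan α/(43+39) = 0.02521468  ⇒  α' = 23.66676°
a' = a·cos α / cos α' = 144.5660·cos 23.383°/cos 23.66676° = 144.878024
action lengths: √(r_a1²−r_b1²) = 35.653662, √(r_a2²−r_b2²) = 38.152637
base pitch p_b = π·m·cos α = 10.167508
CR = (35.653662 + 38.152637 − 144.878024·sin 23.66676°)/10.167508 = 1.539203
contact ratio ≈ 1.5392

1.5392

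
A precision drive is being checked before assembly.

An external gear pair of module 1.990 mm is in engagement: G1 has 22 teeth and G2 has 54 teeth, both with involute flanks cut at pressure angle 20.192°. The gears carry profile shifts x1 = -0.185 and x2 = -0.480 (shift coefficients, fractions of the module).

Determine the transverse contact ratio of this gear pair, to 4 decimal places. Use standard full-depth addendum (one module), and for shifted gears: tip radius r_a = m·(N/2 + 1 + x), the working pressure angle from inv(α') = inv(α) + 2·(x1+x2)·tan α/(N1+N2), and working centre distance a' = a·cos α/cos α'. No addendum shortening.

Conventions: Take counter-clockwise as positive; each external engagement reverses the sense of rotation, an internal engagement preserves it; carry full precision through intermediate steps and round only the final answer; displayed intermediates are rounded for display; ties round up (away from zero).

1.9061

topology: single-mesh involute geometry — m = 1.990, 22T/54T pair
base radii: r_b1 = 20.544667, r_b2 = 50.427820
tip radii: r_a1 = 23.511850, r_a2 = 54.764800
inv(α') = inv(20.192°) + 2·(-0.185-0.480)·tan α/(22+54) = 0.00891699  ⇒  α' = 16.93369°
a' = a·cos α / cos α' = 75.6200·cos 20.192°/cos 16.93369° = 74.189146
action lengths: √(r_a1²−r_b1²) = 11.433448, √(r_a2²−r_b2²) = 21.359267
base pitch p_b = π·m·cos α = 5.867543
CR = (11.433448 + 21.359267 − 74.189146·sin 16.93369°)/5.867543 = 1.906083
contact ratio ≈ 1.9061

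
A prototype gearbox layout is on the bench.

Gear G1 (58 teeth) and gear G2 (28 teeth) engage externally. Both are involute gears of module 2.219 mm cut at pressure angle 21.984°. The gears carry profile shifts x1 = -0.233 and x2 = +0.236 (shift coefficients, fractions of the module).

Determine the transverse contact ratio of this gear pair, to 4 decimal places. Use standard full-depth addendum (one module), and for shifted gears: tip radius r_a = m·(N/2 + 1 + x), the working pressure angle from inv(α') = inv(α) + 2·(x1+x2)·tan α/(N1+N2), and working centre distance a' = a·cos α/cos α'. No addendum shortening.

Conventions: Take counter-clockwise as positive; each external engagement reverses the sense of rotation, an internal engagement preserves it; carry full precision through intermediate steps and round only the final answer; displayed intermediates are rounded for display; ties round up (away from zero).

single-mesh involute tooth geometry (58T engaging 28T at module 2.219)
base radii: r_b1 = 59.671938, r_b2 = 28.807142
tip radii: r_a1 = 66.052973, r_a2 = 33.808684
inv(α') = inv(21.984°) + 2·(-0.233+0.236)·tan α/(58+28) = 0.02003641  ⇒  α' = 21.99390°
a' = a·cos α / cos α' = 95.4170·cos 21.984°/cos 21.99390° = 95.423656
action lengths: √(r_a1²−r_b1²) = 28.324108, √(r_a2²−r_b2²) = 17.696770
base pitch p_b = π·m·cos α = 6.464308
CR = (28.324108 + 17.696770 − 95.423656·sin 21.99390°)/6.464308 = 1.590885
contact ratio ≈ 1.5909

1.5909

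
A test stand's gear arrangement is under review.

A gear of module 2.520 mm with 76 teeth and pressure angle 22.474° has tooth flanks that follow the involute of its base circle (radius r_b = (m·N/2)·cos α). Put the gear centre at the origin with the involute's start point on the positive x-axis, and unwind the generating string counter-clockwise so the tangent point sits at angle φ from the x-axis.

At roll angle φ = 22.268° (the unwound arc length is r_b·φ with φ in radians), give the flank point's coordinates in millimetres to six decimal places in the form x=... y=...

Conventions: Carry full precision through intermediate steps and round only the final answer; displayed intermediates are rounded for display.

x=94.920021 y=1.705538

class = single-mesh tooth geometry [base-circle involute, m = 2.520, 76T]
pitch radius r_p = m·N/2 = 2.520·76/2 = 95.760000
base radius r_b = r_p·cos α = 95.760000·cos 22.474° = 88.487324
roll angle φ = 22.268° = 0.38864992 rad
x = r_b·(cos φ + φ·sin φ) = 94.920021
y = r_b·(sin φ − φ·cos φ) = 1.705538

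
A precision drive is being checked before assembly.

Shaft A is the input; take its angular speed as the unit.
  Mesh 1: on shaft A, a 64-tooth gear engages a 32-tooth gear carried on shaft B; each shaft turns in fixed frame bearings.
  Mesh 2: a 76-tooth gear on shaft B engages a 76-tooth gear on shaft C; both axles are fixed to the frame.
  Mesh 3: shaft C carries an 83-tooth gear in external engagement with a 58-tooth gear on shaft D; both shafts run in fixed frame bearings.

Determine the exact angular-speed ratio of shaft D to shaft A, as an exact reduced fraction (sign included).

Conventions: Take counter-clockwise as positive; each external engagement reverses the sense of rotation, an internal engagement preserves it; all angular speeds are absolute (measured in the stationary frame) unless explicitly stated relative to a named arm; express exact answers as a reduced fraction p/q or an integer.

-83/29

class = fixed-axis compound train [3 meshes; 3 ratios multiply, 3 sense flips]
mesh 1 [64T→32T]: running ratio 2, sense −
mesh 2 [76T→76T]: running ratio 2, sense +
mesh 3 [83T→58T]: running ratio 83/29, sense −
ω_out/ω_in = -83/29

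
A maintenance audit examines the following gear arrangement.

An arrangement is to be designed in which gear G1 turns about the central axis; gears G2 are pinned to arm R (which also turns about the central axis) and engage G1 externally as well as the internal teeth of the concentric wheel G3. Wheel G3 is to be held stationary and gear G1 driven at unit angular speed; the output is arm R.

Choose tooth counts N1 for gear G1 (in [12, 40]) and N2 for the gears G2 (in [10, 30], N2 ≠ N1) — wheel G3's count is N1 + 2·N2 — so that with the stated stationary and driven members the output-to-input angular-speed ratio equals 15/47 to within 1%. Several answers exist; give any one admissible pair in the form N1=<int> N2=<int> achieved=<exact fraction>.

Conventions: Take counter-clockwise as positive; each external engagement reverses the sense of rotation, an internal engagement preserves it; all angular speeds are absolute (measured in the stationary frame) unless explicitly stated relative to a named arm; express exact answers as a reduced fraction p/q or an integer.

class = planetary set [ratio 15/47 wanted; Willis about the carrier]
Willis with ω_ring = 0: ω_arm/ω_sun = N1/(N1+N3); set equal to 15/47  ⇒  N3/N1 = 1/(15/47) − 1 = 32/15
N3 = N1 + 2·N2  ⇒  N2/N1 = (N3/N1 − 1)/2 = (32/15 − 1)/2 = 17/30
smallest multiple with N1 ≥ 12 and N2 ≥ 10: k = 1  ⇒  N1 = 1·30 = 30, N2 = 1·17 = 17 (N1 ≤ 40, N2 ≤ 30, N2 ≠ N1 ✓), N3 = 30 + 2·17 = 64
check: N1/(N1+N3) with N1 = 30, N3 = 64 gives 15/47; |achieved − target| = 0 ≤ 3/940 ✓

N1=30 N2=17 achieved=15/47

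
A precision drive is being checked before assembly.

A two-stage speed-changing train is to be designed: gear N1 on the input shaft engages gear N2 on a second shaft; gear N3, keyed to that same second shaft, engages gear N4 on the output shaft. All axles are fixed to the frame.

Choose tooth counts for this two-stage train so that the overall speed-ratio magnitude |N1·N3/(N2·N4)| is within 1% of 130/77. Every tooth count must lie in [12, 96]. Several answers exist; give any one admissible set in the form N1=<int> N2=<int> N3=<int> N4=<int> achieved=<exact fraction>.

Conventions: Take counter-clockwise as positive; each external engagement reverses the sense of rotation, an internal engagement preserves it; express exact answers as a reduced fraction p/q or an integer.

N1=13 N2=14 N3=40 N4=22 achieved=130/77

design class (target 130/77): fixed-axis compound train
target = 130/77 in lowest terms: an exact hit needs N1·N3 = k·130 and N2·N4 = k·77 for one integer k, every count in [12, 96]; additionally prefer no 1:1 stage (N1 ≠ N2, N3 ≠ N4)
k = 1…3: no 1:1-free in-range split of k·130 and k·77 into factor pairs; take k = 4
k = 4: N1·N3 = 520 = 13·40, N2·N4 = 308 = 14·22
achieved = 13·40/(14·22) = 130/77; |achieved − target| = 0 ≤ 13/770 ✓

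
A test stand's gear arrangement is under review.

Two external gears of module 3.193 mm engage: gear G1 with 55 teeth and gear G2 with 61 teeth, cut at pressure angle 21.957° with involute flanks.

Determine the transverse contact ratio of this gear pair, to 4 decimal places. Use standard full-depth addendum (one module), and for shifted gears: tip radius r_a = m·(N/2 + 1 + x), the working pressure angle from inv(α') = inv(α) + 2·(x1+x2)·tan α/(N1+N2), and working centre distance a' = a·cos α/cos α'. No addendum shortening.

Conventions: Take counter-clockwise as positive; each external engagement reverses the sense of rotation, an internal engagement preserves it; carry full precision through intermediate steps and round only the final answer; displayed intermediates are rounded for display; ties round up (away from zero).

class = single-mesh tooth geometry [involute pair 55T × 61T, m = 3.193]
base radii: r_b1 = 81.438360, r_b2 = 90.322544
tip radii: r_a1 = 91.000500, r_a2 = 100.579500
no profile shift: α' = α, a' = a
action lengths: √(r_a1²−r_b1²) = 40.606460, √(r_a2²−r_b2²) = 44.250128
base pitch p_b = π·m·cos α = 9.303496
CR = (40.606460 + 44.250128 − 185.194000·sin 21.95700°)/9.303496 = 1.677926
contact ratio ≈ 1.6779

1.6779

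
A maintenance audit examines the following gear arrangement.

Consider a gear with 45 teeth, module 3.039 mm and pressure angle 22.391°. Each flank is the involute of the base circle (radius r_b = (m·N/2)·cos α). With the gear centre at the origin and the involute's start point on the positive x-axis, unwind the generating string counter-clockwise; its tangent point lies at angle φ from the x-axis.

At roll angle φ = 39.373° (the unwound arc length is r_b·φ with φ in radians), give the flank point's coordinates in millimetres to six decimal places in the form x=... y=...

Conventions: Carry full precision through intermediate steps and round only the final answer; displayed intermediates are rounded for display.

x=76.433272 y=6.521197

single-mesh involute tooth geometry (45T wheel at module 3.039)
pitch radius r_p = m·N/2 = 3.039·45/2 = 68.377500
base radius r_b = r_p·cos α = 68.377500·cos 22.391° = 63.222239
roll angle φ = 39.373° = 0.68718849 rad
x = r_b·(cos φ + φ·sin φ) = 76.433272
y = r_b·(sin φ − φ·cos φ) = 6.521197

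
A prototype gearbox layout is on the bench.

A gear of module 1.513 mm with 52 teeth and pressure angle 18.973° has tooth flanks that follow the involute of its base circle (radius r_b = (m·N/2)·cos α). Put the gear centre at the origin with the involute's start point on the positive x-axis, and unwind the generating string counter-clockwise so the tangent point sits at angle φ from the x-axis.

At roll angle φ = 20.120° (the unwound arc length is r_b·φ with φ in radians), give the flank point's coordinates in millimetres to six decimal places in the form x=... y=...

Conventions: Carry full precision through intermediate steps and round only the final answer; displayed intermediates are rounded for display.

topology: single-mesh involute geometry — m = 1.513, N = 52
pitch radius r_p = m·N/2 = 1.513·52/2 = 39.338000
base radius r_b = r_p·cos α = 39.338000·cos 18.973° = 37.200841
roll angle φ = 20.120° = 0.35116025 rad
x = r_b·(cos φ + φ·sin φ) = 39.424297
y = r_b·(sin φ − φ·cos φ) = 0.530374

x=39.424297 y=0.530374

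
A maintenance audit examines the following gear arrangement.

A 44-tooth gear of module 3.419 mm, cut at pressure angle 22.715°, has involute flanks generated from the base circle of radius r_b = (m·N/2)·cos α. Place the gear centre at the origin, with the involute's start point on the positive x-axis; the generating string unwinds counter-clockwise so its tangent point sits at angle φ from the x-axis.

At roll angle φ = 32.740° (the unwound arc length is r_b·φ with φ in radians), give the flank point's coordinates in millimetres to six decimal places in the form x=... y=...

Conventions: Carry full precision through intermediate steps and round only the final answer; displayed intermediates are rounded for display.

x=79.803494 y=4.175975

class = single-mesh tooth geometry [base-circle involute, m = 3.419, 44T]
pitch radius r_p = m·N/2 = 3.419·44/2 = 75.218000
base radius r_b = r_p·cos α = 75.218000·cos 22.715° = 69.383868
roll angle φ = 32.740° = 0.57142080 rad
x = r_b·(cos φ + φ·sin φ) = 79.803494
y = r_b·(sin φ − φ·cos φ) = 4.175975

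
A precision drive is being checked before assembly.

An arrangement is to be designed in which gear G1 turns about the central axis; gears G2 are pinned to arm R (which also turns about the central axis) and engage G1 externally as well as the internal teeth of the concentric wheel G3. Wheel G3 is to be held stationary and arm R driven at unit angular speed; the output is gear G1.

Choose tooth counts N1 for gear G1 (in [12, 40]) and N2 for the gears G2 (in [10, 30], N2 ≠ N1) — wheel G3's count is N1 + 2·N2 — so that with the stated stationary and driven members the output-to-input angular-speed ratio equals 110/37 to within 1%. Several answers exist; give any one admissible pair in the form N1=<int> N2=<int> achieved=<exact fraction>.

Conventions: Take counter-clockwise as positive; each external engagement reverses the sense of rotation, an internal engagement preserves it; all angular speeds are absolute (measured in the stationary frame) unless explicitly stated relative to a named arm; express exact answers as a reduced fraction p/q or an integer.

class = planetary set [ratio 110/37 wanted; Willis about the carrier]
Willis with ω_ring = 0: ω_sun/ω_arm = (N1+N3)/N1; set equal to 110/37  ⇒  N3/N1 = 110/37 − 1 = 73/37
N3 = N1 + 2·N2  ⇒  N2/N1 = (N3/N1 − 1)/2 = (73/37 − 1)/2 = 18/37
smallest multiple with N1 ≥ 12 and N2 ≥ 10: k = 1  ⇒  N1 = 1·37 = 37, N2 = 1·18 = 18 (N1 ≤ 40, N2 ≤ 30, N2 ≠ N1 ✓), N3 = 37 + 2·18 = 73
check: (N1+N3)/N1 with N1 = 37, N3 = 73 gives 110/37; |achieved − target| = 0 ≤ 11/370 ✓

N1=37 N2=18 achieved=110/37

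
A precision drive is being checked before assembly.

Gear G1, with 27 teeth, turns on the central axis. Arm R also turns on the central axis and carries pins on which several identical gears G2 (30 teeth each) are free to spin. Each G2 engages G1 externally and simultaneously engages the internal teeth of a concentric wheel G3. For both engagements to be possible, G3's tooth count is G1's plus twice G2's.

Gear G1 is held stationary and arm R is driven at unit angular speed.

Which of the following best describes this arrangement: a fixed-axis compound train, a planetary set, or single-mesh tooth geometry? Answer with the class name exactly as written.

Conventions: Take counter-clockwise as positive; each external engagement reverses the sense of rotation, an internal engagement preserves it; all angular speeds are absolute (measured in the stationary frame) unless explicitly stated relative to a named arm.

planetary set

planetary set (27T centre, 30T on arm, 87T internal) — Willis relation
classification: planetary set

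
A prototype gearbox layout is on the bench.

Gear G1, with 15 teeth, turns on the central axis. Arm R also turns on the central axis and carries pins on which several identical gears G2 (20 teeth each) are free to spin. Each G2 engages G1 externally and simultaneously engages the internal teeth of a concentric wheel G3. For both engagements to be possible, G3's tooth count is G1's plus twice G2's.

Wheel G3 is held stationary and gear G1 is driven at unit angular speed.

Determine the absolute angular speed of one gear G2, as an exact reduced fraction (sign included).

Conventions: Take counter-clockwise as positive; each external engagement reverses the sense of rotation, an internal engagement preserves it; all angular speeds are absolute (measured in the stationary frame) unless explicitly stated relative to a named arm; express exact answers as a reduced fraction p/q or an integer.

-3/8

topology: planetary set — G1 15T / G2 20T / G3 55T, arm = carrier (Willis)
ring teeth: 15 + 2·20 = 55
15(ω_sun−ω_arm) = −55(ω_ring−ω_arm),  ω_ring = 0, ω_sun = 1
15(1−ω_arm) = −55(0−ω_arm)  ⇒  70·ω_arm = 15  ⇒  ω_arm = 3/14
sun–planet mesh: 15·(1−3/14) = −20·(ω_p−ω_arm)  ⇒  ω_p−ω_arm = -33/56
ω_p = 3/14 − 33/56 = -3/8
exact speed ratio = -3/8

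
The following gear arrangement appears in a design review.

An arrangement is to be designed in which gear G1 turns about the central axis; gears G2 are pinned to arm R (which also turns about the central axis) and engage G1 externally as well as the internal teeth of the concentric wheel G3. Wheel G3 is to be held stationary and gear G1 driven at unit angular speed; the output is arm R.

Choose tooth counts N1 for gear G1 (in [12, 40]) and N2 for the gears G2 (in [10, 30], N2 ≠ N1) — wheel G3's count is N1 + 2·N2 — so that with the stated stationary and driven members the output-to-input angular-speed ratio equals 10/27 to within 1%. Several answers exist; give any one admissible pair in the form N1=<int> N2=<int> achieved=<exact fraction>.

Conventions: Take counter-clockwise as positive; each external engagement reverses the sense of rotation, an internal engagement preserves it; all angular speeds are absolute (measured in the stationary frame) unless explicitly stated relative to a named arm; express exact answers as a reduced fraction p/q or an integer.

N1=40 N2=14 achieved=10/27

planetary set to be sized for 10/27 (Willis relation)
Willis with ω_ring = 0: ω_arm/ω_sun = N1/(N1+N3); set equal to 10/27  ⇒  N3/N1 = 1/(10/27) − 1 = 17/10
N3 = N1 + 2·N2  ⇒  N2/N1 = (N3/N1 − 1)/2 = (17/10 − 1)/2 = 7/20
smallest multiple with N1 ≥ 12 and N2 ≥ 10: k = 2  ⇒  N1 = 2·20 = 40, N2 = 2·7 = 14 (N1 ≤ 40, N2 ≤ 30, N2 ≠ N1 ✓), N3 = 40 + 2·14 = 68
check: N1/(N1+N3) with N1 = 40, N3 = 68 gives 10/27; |achieved − target| = 0 ≤ 1/270 ✓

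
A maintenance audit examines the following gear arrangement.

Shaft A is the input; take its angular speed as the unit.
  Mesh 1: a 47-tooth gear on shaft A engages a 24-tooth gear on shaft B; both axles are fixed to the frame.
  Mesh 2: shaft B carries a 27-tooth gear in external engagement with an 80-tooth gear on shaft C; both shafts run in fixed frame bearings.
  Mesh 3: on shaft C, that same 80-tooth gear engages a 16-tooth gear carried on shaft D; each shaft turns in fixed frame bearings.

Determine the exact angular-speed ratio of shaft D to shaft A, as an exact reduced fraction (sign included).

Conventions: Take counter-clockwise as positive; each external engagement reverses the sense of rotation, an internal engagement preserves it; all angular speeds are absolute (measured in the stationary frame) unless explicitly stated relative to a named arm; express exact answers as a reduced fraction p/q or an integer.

-423/128

class = fixed-axis compound train [3 meshes; 3 ratios multiply, 3 sense flips]
mesh 1 [47T→24T]: running ratio 47/24, sense −
mesh 2 [27T→80T]: running ratio 423/640, sense +
mesh 3 [80T→16T]: running ratio 423/128, sense −
ω_out/ω_in = -423/128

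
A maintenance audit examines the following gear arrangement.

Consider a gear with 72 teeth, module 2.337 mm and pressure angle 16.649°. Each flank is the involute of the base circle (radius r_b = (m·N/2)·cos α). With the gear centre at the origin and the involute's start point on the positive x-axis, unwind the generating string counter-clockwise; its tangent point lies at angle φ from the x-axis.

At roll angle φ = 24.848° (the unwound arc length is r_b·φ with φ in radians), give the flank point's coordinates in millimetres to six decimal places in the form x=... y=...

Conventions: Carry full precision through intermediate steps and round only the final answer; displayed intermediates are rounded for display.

x=87.832316 y=2.150587

class = single-mesh tooth geometry [base-circle involute, m = 2.337, 72T]
pitch radius r_p = m·N/2 = 2.337·72/2 = 84.132000
base radius r_b = r_p·cos α = 84.132000·cos 16.649° = 80.605010
roll angle φ = 24.848° = 0.43367941 rad
x = r_b·(cos φ + φ·sin φ) = 87.832316
y = r_b·(sin φ − φ·cos φ) = 2.150587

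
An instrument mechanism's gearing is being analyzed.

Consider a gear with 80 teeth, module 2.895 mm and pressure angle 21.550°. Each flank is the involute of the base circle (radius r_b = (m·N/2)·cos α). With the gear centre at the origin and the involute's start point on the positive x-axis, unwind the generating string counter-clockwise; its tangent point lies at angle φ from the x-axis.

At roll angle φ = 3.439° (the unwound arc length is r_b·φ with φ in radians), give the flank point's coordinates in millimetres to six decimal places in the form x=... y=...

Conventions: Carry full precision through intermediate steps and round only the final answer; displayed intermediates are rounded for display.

recognized (one wheel, involute flank): single-mesh tooth geometry, m = 2.895, N = 80
pitch radius r_p = m·N/2 = 2.895·80/2 = 115.800000
base radius r_b = r_p·cos α = 115.800000·cos 21.550° = 107.705277
roll angle φ = 3.439° = 0.06002187 rad
x = r_b·(cos φ + φ·sin φ) = 107.899113
y = r_b·(sin φ − φ·cos φ) = 0.007760

x=107.899113 y=0.007760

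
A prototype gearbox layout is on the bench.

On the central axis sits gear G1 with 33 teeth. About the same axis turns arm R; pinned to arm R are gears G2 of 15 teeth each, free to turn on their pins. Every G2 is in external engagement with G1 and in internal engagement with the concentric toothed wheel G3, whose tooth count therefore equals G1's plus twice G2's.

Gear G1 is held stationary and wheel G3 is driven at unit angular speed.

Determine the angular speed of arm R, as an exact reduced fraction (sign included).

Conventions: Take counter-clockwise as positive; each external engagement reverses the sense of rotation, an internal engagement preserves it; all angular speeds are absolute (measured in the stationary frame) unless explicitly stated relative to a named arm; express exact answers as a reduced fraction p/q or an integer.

class = planetary set [G3 = 33+2·15 = 63; Willis about the carrier]
ring teeth: 33 + 2·15 = 63
33(ω_sun−ω_arm) = −63(ω_ring−ω_arm),  ω_sun = 0, ω_ring = 1
33(0−ω_arm) = −63(1−ω_arm)  ⇒  96·ω_arm = 63  ⇒  ω_arm = 21/32
exact speed ratio = 21/32

21/32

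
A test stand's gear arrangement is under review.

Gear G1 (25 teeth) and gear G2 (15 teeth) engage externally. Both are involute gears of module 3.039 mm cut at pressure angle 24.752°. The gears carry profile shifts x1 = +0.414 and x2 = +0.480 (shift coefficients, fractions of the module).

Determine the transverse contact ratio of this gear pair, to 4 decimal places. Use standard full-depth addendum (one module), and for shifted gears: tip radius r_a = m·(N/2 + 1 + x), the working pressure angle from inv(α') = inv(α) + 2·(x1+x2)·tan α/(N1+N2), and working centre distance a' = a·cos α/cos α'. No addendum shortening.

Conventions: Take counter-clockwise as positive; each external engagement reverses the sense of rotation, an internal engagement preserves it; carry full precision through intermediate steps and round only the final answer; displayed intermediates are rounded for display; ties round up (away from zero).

1.3028

topology: single-mesh involute geometry — m = 3.039, 25T/15T pair
base radii: r_b1 = 34.497534, r_b2 = 20.698520
tip radii: r_a1 = 42.284646, r_a2 = 27.290220
inv(α') = inv(24.752°) + 2·(+0.414+0.480)·tan α/(25+15) = 0.04965362  ⇒  α' = 29.27473°
a' = a·cos α / cos α' = 60.7800·cos 24.752°/cos 29.27473° = 63.277545
action lengths: √(r_a1²−r_b1²) = 24.452228, √(r_a2²−r_b2²) = 17.785594
base pitch p_b = π·m·cos α = 8.670176
CR = (24.452228 + 17.785594 − 63.277545·sin 29.27473°)/8.670176 = 1.302770
contact ratio ≈ 1.3028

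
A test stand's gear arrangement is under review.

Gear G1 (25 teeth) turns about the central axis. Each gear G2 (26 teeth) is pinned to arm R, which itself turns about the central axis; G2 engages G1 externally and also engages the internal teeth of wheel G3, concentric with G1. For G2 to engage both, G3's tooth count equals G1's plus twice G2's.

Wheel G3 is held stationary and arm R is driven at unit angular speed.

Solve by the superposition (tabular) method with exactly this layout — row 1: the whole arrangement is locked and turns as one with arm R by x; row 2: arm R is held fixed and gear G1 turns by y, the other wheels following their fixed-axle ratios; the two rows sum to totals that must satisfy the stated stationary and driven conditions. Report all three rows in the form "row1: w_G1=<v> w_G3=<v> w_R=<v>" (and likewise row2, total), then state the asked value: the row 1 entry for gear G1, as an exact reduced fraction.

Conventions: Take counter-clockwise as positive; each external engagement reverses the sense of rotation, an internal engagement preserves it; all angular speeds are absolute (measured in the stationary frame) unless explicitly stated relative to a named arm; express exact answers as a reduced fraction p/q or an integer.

class = planetary set [G3 = 25+2·26 = 77; Willis about the carrier]
row 1 (train locked, turned with arm): all members turn x
row 2 (arm held, sun turns y): ω_ring = −(25/77)·y, ω_arm = 0
boundary: total ω_ring = x − (25/77)·y = 0 and total ω_arm = x = 1  ⇒  y = 77/25, x = 1
row 2 ring = −(25/77)·77/25 = -1
totals (row 1 + row 2): sun 1 + 77/25 = 102/25, ring 1 + (-1) = 0, arm 1 + 0 = 1
asked cell (row1, sun) = 1

row1: w_G1=1 w_G3=1 w_R=1
row2: w_G1=77/25 w_G3=-1 w_R=0
total: w_G1=102/25 w_G3=0 w_R=1
asked value: 1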